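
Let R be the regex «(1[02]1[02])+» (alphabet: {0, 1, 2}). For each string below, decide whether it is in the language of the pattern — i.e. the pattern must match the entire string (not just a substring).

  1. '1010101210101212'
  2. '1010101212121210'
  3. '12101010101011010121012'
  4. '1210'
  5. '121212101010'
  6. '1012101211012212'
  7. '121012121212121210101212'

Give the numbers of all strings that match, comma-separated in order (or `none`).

1, 2, 4, 5, 7

1 → match
2 → match
3 → no match
4. '1210' → match
5. '121212101010' → match
6 → no match
7 → match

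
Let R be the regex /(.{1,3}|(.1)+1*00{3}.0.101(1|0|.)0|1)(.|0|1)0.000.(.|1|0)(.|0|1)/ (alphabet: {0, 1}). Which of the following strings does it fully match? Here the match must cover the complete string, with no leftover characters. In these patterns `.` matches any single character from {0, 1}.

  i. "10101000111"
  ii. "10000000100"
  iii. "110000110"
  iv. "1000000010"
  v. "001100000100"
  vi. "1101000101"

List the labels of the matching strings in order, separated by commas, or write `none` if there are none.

i. "10101000111" → match
ii. "10000000100" → match
iii. "110000110" → no match
iv. "1000000010" → match
v. "001100000100" → match
vi. "1101000101" → match

i, ii, iv, v, vi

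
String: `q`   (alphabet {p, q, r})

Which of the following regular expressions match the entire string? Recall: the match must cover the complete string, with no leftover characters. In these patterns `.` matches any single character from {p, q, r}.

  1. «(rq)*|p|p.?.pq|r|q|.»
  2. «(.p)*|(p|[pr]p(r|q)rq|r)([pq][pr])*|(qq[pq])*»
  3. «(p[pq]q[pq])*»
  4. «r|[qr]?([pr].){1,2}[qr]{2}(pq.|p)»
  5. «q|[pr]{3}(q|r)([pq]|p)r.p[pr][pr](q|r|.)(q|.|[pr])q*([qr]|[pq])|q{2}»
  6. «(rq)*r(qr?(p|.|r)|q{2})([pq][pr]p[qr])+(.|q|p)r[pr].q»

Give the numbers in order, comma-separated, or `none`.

1 → match
2 → no match
3 → no match
4 → no match
5 → match
6 → no match

1, 5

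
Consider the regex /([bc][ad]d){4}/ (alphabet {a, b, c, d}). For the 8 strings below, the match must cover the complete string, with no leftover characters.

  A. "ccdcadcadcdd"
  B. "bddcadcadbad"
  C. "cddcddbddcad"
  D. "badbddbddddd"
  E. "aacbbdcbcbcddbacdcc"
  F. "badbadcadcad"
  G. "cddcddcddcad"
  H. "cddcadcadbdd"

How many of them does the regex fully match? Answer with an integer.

5

A. "ccdcadcadcdd" → no match
B. "bddcadcadbad" → match
C. "cddcddbddcad" → match
D. "badbddbddddd" → no match
E → no match — must end with "d"
F. "badbadcadcad" → match
G. "cddcddcddcad" → match
H. "cddcadcadbdd" → match
Total matched: 5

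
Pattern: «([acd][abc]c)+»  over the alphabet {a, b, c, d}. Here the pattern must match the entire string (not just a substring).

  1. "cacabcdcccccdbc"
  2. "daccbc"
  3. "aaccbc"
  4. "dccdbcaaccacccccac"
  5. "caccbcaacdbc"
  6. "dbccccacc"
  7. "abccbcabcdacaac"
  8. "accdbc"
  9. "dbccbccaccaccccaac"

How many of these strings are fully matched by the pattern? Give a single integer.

1 → match
2 → match
3 → match
4 → match
5 → match
6 → match
7 → match
8 → match
9 → match
Total matched: 9

9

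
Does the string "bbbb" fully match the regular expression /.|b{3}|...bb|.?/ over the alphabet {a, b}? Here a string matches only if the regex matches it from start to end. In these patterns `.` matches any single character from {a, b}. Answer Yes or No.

No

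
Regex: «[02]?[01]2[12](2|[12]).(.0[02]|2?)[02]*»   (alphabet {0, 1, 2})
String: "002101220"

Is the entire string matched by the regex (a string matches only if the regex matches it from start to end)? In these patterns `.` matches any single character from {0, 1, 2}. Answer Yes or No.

No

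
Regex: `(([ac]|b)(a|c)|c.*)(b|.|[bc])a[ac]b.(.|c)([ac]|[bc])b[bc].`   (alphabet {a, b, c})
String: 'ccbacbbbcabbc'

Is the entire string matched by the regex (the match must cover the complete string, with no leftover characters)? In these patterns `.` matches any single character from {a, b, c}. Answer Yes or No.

No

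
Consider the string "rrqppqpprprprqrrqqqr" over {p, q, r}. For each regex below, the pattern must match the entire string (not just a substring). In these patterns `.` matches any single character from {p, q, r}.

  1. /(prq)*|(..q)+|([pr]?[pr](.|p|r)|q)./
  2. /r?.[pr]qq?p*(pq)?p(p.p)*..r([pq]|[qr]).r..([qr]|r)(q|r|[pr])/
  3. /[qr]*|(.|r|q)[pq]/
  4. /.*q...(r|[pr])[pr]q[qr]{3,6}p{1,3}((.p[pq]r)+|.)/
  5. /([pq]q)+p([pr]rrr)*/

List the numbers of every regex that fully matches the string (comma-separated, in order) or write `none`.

2

1 → no match
2 → match
3 → no match
4 → no match
5 → no match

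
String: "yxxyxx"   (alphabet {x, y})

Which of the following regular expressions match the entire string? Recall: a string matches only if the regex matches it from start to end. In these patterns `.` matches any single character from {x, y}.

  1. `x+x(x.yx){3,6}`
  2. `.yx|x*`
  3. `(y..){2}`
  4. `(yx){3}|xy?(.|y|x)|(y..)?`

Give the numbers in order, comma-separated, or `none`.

3

1 → no match — must start with "x"
2 → no match
3 → match
4 → no match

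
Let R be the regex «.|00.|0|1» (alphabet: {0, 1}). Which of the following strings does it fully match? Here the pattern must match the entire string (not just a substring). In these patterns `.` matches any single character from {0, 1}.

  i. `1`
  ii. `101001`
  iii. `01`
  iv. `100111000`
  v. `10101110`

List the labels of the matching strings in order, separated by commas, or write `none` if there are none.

i

i → match
ii → no match
iii → no match
iv → no match
v → no match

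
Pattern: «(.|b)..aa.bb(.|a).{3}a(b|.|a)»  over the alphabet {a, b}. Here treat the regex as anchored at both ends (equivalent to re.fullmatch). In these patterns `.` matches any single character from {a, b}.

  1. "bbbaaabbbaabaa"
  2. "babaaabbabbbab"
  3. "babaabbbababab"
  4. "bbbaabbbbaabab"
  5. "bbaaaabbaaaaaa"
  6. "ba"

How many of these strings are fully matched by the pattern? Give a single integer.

1 → match
2 → match
3 → match
4 → match
5 → match
6 → no match
Total matched: 5

5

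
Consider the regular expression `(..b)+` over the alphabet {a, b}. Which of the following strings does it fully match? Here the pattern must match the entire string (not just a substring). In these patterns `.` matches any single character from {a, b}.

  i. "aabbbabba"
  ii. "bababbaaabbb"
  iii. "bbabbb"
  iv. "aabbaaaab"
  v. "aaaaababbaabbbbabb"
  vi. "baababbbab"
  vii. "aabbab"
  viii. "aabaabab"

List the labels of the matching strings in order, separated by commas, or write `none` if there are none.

i → no match — must end with "b"
ii → no match
iii → no match
iv → no match
v → no match
vi → no match
vii → match
viii → no match

vii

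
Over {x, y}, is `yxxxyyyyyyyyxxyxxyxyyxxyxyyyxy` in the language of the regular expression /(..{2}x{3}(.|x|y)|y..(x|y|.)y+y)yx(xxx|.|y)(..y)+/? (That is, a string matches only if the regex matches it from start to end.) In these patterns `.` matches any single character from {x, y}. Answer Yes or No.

No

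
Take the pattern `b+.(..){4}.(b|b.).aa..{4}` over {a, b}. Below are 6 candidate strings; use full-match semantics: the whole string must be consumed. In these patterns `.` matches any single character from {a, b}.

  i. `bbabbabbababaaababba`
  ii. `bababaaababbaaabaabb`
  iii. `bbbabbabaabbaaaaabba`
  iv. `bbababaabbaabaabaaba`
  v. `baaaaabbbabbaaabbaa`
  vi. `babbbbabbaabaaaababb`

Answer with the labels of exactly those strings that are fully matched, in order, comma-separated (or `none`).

i, ii, iii, vi

i → match
ii → match
iii → match
iv → no match
v → no match
vi → match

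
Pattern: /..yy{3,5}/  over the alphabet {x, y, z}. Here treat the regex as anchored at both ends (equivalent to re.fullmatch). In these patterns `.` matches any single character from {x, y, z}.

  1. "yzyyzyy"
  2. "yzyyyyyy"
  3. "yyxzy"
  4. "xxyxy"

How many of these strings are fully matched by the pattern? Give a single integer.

1 → no match
2 → match
3 → no match
4 → no match
Total matched: 1

1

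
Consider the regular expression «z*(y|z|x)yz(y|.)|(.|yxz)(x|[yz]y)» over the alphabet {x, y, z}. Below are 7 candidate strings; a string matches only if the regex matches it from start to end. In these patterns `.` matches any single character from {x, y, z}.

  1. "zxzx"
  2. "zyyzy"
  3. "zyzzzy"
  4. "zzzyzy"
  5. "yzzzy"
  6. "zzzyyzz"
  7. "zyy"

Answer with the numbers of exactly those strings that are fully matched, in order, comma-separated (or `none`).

2, 4, 6, 7

1 → no match
2 → match
3 → no match
4 → match
5 → no match
6 → match
7 → match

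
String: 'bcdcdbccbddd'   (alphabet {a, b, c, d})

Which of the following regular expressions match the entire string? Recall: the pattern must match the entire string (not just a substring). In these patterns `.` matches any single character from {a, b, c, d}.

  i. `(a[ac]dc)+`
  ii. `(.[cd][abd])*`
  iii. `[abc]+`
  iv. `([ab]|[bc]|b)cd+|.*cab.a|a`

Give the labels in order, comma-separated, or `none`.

i → no match — must start with 'a'
ii → match
iii → no match
iv → no match

ii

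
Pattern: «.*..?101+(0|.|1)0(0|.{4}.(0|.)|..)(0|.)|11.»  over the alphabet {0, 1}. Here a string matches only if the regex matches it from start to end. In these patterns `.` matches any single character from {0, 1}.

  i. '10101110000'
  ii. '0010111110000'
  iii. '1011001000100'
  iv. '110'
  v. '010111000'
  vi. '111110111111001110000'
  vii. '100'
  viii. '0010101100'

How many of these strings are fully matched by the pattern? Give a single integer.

5

i → match
ii → match
iii → no match
iv → match
v → match
vi → match
vii → no match
viii → no match
Total matched: 5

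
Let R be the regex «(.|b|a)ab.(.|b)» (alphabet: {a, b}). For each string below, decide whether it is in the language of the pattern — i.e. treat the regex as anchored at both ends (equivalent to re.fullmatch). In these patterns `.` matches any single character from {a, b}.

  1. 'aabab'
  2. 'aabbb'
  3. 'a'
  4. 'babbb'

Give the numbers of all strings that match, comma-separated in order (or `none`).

1. 'aabab' → match
2. 'aabbb' → match
3. 'a' → no match
4. 'babbb' → match

1, 2, 4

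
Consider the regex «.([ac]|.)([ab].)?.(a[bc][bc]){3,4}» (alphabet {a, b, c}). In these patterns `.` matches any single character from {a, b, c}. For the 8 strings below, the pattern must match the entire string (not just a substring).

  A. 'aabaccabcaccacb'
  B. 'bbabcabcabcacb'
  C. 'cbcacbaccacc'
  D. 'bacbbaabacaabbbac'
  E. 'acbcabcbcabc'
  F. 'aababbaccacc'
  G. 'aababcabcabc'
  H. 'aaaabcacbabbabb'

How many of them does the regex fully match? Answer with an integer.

6

A → match
B → match
C → match
D → no match
E → no match
F → match
G → match
H → match
Total matched: 6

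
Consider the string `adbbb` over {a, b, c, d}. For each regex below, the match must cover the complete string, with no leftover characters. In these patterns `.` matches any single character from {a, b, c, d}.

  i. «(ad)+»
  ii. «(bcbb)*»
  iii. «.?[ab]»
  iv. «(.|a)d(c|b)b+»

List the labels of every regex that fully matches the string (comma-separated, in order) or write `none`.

i → no match — must end with `ad`
ii → no match
iii → no match
iv → match

iv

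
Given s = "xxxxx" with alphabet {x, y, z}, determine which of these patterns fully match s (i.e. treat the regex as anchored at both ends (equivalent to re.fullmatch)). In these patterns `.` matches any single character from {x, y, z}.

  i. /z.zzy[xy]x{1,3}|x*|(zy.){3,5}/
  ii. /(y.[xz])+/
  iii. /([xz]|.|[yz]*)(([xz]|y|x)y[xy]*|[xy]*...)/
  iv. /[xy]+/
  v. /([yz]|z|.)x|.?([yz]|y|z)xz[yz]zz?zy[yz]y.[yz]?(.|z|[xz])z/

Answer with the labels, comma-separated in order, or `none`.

i → match
ii → no match — must start with "y"
iii → match
iv → match
v → no match

i, iii, iv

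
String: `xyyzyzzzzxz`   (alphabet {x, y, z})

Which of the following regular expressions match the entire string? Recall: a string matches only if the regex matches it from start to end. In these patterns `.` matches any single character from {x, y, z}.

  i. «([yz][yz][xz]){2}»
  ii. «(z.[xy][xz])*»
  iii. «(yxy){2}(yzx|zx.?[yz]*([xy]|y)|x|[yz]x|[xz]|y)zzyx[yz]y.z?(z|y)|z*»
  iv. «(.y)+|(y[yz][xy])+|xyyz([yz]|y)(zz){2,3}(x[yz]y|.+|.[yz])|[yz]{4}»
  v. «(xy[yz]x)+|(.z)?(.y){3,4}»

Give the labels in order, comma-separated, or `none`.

i → no match
ii → no match
iii → no match
iv → match
v → no match

iv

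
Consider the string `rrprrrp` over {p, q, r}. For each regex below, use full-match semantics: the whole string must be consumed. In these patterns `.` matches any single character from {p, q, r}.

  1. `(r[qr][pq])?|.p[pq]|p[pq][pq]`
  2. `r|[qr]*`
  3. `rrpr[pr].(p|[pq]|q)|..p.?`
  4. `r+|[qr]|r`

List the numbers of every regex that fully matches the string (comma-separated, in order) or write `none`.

3

1 → no match
2 → no match
3 → match
4 → no match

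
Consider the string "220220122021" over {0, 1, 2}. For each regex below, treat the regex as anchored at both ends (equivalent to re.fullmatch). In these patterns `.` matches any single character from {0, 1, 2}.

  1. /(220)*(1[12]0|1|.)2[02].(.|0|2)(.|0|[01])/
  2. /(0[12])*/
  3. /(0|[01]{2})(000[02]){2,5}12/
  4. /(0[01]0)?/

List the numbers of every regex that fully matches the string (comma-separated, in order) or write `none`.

1

1 → match
2 → no match
3 → no match — must end with "12"
4 → no match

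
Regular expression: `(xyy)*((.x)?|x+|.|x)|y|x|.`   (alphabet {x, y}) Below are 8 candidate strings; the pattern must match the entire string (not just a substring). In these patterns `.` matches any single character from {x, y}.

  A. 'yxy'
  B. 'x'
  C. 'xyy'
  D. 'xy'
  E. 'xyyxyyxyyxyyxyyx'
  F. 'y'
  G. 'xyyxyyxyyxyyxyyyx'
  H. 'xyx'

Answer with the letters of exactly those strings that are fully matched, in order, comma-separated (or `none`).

A. 'yxy' → no match
B. 'x' → match
C. 'xyy' → match
D. 'xy' → no match
E → match
F. 'y' → match
G → match
H. 'xyx' → no match

B, C, E, F, G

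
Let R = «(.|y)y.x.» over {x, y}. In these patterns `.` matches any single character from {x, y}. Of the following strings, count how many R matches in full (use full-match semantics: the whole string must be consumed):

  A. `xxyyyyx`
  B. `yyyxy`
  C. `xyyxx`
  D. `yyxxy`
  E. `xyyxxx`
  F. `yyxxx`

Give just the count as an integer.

4

A. `xxyyyyx` → no match
B. `yyyxy` → match
C. `xyyxx` → match
D. `yyxxy` → match
E. `xyyxxx` → no match
F. `yyxxx` → match
Total matched: 4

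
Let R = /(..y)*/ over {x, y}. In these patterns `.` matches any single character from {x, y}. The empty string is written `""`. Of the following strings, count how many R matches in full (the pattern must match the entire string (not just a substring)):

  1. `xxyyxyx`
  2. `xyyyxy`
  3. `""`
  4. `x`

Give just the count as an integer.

2

1 → no match
2 → match
3 → match
4 → no match
Total matched: 2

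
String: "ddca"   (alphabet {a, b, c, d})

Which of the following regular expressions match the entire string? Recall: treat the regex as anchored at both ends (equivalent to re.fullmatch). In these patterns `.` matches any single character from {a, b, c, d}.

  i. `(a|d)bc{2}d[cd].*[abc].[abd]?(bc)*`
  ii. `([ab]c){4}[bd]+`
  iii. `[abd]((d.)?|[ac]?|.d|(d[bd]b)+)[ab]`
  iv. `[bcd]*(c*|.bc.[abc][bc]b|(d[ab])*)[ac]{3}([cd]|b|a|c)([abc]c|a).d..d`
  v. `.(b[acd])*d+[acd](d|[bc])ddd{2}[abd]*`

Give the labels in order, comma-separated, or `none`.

i → no match
ii → no match
iii → match
iv → no match — must end with "d"
v → no match

iii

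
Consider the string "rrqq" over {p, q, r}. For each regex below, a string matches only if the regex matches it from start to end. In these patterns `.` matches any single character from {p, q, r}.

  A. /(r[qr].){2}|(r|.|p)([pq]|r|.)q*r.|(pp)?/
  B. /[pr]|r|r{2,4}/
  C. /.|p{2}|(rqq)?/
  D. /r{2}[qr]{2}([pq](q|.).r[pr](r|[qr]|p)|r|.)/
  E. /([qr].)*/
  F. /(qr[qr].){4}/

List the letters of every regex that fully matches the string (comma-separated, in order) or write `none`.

E

A → no match
B → no match
C → no match
D → no match
E → match
F → no match — must start with "qr"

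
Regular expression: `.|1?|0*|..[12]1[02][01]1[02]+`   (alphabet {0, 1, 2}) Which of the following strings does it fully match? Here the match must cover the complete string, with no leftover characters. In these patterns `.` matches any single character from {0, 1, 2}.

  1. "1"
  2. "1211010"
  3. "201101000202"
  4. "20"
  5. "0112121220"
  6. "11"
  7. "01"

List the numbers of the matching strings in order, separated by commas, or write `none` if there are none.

1. "1" → match
2. "1211010" → no match
3. "201101000202" → no match
4. "20" → no match
5. "0112121220" → no match
6. "11" → no match
7. "01" → no match

1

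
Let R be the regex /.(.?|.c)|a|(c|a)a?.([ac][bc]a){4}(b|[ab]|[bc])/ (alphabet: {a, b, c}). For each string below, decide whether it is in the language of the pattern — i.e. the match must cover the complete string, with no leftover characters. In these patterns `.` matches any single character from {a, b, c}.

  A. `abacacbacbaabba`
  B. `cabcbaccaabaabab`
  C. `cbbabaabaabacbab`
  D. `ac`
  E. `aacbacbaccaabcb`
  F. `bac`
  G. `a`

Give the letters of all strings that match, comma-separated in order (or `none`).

B, D, F, G

A → no match
B → match
C → no match
D → match
E → no match
F → match
G → match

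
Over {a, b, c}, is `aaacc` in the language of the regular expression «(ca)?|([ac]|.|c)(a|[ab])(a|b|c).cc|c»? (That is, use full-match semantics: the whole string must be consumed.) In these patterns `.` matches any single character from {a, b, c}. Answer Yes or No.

No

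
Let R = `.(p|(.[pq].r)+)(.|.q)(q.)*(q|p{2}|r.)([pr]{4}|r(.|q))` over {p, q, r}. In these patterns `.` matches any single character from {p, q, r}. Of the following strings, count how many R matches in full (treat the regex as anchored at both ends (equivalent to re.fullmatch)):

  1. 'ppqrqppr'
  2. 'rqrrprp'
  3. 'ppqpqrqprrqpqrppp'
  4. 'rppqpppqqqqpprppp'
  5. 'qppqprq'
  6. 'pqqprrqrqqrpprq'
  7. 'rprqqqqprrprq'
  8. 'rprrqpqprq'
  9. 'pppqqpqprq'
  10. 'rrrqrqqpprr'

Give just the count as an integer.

0

1. 'ppqrqppr' → no match
2. 'rqrrprp' → no match
3 → no match
4 → no match
5. 'qppqprq' → no match
6 → no match
7 → no match
8. 'rprrqpqprq' → no match
9. 'pppqqpqprq' → no match
10. 'rrrqrqqpprr' → no match
Total matched: 0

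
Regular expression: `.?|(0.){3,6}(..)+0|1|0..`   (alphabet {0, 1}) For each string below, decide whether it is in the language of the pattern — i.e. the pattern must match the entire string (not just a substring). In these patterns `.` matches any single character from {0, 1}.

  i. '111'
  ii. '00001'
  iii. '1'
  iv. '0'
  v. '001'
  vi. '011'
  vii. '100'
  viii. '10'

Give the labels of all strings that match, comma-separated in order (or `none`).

i → no match
ii → no match
iii → match
iv → match
v → match
vi → match
vii → no match
viii → no match

iii, iv, v, vi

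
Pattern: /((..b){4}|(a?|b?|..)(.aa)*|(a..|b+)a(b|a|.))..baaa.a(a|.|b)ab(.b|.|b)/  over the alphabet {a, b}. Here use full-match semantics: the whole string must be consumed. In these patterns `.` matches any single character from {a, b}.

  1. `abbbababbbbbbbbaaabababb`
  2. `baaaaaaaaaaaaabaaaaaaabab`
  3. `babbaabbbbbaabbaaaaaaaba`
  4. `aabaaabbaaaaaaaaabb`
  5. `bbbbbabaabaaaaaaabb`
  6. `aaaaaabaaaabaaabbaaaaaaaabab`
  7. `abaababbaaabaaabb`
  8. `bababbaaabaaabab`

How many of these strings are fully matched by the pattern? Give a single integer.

5

1 → match
2 → match
3 → no match
4 → no match
5 → match
6 → no match
7 → match
8 → match
Total matched: 5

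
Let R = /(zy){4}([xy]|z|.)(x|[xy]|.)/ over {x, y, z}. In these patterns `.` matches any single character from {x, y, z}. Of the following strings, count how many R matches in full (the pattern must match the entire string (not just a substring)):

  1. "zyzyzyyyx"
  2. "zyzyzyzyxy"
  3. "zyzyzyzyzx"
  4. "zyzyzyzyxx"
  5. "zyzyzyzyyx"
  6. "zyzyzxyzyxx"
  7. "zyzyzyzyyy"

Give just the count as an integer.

5

1. "zyzyzyyyx" → no match
2. "zyzyzyzyxy" → match
3. "zyzyzyzyzx" → match
4. "zyzyzyzyxx" → match
5. "zyzyzyzyyx" → match
6. "zyzyzxyzyxx" → no match
7. "zyzyzyzyyy" → match
Total matched: 5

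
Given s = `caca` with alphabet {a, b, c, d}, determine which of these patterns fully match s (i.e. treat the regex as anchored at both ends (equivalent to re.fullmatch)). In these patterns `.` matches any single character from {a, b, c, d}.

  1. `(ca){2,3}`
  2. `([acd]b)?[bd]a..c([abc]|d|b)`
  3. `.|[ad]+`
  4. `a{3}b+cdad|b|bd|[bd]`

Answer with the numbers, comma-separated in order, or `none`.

1 → match
2 → no match
3 → no match
4 → no match

1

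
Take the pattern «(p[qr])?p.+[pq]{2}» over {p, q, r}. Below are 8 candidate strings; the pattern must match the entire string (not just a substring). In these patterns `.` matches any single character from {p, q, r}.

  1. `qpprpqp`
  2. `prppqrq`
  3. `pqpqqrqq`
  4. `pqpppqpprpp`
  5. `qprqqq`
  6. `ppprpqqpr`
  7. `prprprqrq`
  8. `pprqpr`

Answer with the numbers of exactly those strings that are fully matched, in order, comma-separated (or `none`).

3, 4

1 → no match
2 → no match
3 → match
4 → match
5 → no match
6 → no match
7 → no match
8 → no match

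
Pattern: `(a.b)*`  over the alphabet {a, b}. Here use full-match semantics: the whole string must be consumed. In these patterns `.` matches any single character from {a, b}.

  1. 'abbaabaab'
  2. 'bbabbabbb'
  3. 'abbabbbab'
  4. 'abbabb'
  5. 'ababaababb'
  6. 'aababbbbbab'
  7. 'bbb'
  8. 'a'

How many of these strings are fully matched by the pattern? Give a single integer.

1 → match
2 → no match
3 → no match
4 → match
5 → no match
6 → no match
7 → no match
8 → no match
Total matched: 2

2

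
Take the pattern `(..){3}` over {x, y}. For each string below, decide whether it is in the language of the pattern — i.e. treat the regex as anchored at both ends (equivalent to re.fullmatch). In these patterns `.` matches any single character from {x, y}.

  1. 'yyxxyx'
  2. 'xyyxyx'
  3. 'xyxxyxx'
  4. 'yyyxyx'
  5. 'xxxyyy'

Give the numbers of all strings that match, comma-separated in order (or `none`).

1, 2, 4, 5

1. 'yyxxyx' → match
2. 'xyyxyx' → match
3. 'xyxxyxx' → no match
4. 'yyyxyx' → match
5. 'xxxyyy' → match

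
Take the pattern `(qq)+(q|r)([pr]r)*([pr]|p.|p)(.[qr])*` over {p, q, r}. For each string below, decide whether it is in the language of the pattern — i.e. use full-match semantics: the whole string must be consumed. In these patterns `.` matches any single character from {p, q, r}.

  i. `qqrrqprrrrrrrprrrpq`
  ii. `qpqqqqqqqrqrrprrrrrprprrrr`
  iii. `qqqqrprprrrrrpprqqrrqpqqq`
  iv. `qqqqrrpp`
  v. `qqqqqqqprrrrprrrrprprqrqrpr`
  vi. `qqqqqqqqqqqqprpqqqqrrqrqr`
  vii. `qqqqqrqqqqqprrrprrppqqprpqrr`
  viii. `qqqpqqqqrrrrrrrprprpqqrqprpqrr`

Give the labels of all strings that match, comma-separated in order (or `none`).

iii

i → no match
ii → no match — must start with `qq`
iii → match
iv. `qqqqrrpp` → no match
v → no match
vi → no match
vii → no match
viii → no match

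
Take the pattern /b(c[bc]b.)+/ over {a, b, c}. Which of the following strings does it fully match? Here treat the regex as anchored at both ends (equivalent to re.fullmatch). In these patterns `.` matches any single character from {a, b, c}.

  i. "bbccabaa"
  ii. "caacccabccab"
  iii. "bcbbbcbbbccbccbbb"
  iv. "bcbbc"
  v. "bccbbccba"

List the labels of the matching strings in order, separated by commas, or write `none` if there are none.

i → no match — must start with "bc"
ii → no match — must start with "bc"
iii → match
iv → match
v → match

iii, iv, v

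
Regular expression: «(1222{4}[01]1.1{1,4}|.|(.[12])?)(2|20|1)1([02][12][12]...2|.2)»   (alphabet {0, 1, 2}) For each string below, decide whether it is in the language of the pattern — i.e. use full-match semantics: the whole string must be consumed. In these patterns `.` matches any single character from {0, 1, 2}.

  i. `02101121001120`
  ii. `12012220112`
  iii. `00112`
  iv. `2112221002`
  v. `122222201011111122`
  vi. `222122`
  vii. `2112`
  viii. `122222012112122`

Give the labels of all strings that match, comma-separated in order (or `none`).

i → no match — must end with `2`
ii → match
iii → no match
iv → match
v → match
vi → match
vii → match
viii → no match

ii, iv, v, vi, vii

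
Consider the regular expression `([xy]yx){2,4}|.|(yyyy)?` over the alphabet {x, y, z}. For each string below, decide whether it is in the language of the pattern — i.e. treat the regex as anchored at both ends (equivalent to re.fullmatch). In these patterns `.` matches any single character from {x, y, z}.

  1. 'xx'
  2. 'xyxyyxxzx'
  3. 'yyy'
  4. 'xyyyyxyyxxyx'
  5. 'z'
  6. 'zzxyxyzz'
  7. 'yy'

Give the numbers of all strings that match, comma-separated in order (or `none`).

5

1. 'xx' → no match
2. 'xyxyyxxzx' → no match
3. 'yyy' → no match
4. 'xyyyyxyyxxyx' → no match
5. 'z' → match
6. 'zzxyxyzz' → no match
7. 'yy' → no match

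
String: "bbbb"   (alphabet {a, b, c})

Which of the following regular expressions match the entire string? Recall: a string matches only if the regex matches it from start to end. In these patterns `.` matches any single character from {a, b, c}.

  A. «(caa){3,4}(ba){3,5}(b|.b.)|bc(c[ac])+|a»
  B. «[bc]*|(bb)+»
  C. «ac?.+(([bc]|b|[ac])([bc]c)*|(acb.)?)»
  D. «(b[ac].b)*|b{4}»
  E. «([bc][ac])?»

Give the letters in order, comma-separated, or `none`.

A → no match
B → match
C → no match — must start with "a"
D → match
E → no match

B, D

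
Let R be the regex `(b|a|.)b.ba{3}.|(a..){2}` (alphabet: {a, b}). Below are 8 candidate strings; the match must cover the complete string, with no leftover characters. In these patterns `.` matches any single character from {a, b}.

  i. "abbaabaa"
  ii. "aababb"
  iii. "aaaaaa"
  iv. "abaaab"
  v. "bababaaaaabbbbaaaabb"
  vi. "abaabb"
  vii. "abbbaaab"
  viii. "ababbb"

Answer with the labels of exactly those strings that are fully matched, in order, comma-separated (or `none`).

ii, iii, iv, vi, vii

i → no match
ii → match
iii → match
iv → match
v → no match
vi → match
vii → match
viii → no match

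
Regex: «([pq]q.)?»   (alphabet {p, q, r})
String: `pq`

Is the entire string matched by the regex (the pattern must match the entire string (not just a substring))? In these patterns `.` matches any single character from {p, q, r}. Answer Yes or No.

No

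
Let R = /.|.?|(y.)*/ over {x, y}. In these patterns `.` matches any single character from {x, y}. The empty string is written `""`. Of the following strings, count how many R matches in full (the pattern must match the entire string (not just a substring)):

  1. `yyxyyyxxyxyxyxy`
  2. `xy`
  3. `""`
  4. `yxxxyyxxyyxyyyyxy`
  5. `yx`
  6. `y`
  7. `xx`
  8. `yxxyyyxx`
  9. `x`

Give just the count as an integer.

1 → no match
2 → no match
3 → match
4 → no match
5 → match
6 → match
7 → no match
8 → no match
9 → match
Total matched: 4

4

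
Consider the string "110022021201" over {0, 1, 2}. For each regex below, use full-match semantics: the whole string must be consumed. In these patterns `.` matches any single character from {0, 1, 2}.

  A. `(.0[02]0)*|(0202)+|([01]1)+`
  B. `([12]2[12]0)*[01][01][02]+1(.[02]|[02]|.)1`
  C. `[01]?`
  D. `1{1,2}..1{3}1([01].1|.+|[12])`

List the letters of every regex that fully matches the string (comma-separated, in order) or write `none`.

A → no match
B → match
C → no match
D → no match

B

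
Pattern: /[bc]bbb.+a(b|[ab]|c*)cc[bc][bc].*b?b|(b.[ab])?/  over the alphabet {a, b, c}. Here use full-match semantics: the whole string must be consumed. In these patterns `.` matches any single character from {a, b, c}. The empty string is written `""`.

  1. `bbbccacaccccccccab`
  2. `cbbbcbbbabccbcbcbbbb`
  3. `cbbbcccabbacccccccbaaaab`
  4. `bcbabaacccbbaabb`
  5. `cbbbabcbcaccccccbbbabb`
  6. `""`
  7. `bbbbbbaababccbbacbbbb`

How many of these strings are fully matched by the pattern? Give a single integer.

5

1 → no match
2 → match
3 → match
4 → no match
5 → match
6 → match
7 → match
Total matched: 5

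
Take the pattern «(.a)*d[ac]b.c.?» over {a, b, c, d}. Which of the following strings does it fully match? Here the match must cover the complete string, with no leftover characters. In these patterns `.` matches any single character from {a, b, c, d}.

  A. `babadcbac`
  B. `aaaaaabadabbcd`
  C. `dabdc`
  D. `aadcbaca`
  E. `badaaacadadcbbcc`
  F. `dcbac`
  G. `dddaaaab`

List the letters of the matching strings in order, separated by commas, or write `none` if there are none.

A → match
B → match
C → match
D → match
E → match
F → match
G → no match

A, B, C, D, E, F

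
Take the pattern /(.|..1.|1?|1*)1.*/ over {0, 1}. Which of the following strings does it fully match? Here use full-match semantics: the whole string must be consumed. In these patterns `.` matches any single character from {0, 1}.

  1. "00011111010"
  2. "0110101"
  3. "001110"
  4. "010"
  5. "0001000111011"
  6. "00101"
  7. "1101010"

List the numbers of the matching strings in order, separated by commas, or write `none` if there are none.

2, 3, 4, 6, 7

1 → no match
2 → match
3 → match
4 → match
5 → no match
6 → match
7 → match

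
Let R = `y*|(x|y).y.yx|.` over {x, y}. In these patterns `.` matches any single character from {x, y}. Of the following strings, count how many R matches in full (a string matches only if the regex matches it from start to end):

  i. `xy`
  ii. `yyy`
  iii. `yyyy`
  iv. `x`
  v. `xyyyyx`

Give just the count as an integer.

i → no match
ii → match
iii → match
iv → match
v → match
Total matched: 4

4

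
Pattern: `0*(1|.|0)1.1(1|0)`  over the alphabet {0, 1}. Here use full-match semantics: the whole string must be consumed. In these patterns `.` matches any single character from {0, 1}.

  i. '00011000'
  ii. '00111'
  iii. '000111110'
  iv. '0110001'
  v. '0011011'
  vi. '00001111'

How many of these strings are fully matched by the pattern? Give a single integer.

i → no match
ii → no match
iii → no match
iv → no match
v → match
vi → match
Total matched: 2

2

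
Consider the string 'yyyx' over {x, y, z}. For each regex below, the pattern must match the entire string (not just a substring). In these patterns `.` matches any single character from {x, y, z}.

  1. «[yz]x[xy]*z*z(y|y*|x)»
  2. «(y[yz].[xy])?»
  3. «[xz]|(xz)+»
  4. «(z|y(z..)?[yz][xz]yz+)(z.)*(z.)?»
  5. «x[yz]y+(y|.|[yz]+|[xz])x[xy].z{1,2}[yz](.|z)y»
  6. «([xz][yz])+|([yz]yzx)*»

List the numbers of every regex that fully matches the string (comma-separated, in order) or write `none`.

1 → no match
2 → match
3 → no match
4 → no match
5 → no match — must start with 'x'
6 → no match

2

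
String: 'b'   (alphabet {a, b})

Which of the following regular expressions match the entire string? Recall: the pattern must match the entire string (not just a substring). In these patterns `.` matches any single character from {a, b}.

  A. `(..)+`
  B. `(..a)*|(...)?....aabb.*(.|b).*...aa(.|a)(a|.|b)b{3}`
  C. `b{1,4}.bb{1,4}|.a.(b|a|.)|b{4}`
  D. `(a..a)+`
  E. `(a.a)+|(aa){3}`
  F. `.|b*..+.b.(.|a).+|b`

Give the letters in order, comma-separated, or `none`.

A → no match
B → no match
C → no match
D → no match — must start with 'a'
E → no match
F → match

F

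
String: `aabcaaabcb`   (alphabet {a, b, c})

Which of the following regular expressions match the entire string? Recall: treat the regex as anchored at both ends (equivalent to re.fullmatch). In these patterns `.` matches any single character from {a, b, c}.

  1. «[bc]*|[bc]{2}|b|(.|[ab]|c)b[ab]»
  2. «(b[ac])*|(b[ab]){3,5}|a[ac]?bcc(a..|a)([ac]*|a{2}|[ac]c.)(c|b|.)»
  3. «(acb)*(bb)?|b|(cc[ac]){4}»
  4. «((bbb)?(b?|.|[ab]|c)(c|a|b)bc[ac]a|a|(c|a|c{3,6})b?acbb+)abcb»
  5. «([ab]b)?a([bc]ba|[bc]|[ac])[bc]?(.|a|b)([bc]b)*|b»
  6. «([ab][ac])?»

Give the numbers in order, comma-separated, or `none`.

1 → no match
2 → no match
3 → no match
4 → match
5 → no match
6 → no match

4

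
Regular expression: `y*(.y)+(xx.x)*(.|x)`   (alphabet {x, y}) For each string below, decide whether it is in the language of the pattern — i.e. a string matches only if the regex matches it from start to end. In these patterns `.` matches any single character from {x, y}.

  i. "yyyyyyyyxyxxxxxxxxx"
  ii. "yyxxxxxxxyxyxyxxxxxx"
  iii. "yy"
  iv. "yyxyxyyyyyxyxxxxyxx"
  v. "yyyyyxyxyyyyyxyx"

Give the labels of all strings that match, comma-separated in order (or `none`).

i, v

i → match
ii → no match
iii → no match
iv → no match
v → match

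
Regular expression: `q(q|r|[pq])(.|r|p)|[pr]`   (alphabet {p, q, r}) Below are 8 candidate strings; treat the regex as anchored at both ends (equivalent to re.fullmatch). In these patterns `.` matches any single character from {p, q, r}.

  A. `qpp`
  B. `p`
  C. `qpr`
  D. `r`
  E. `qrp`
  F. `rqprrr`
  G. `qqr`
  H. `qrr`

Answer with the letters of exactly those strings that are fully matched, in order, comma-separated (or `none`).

A, B, C, D, E, G, H

A → match
B → match
C → match
D → match
E → match
F → no match
G → match
H → match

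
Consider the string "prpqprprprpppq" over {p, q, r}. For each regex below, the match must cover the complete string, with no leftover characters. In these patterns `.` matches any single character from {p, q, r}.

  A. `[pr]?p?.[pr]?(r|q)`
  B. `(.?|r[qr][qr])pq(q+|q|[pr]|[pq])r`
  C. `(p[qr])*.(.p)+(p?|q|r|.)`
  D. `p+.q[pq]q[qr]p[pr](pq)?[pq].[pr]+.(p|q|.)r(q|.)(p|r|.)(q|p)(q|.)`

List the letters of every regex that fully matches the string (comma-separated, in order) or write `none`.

C

A → no match
B → no match — must end with "r"
C → match
D → no match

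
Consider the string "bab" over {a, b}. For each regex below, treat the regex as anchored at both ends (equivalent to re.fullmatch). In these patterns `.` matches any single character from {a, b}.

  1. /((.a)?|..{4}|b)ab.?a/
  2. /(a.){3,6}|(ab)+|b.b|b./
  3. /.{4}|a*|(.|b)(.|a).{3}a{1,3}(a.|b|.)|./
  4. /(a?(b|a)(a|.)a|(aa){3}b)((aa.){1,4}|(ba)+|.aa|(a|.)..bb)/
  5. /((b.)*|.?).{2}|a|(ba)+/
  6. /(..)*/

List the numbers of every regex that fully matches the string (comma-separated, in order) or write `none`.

1 → no match — must end with "a"
2 → match
3 → no match
4 → no match
5 → match
6 → no match

2, 5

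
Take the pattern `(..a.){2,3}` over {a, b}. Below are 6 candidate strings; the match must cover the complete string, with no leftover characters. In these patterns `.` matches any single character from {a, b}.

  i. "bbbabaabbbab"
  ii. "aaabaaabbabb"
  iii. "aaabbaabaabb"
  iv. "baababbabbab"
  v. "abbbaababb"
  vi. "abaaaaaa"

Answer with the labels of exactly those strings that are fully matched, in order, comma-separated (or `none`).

i. "bbbabaabbbab" → no match
ii. "aaabaaabbabb" → no match
iii. "aaabbaabaabb" → no match
iv. "baababbabbab" → no match
v. "abbbaababb" → no match
vi. "abaaaaaa" → match

vi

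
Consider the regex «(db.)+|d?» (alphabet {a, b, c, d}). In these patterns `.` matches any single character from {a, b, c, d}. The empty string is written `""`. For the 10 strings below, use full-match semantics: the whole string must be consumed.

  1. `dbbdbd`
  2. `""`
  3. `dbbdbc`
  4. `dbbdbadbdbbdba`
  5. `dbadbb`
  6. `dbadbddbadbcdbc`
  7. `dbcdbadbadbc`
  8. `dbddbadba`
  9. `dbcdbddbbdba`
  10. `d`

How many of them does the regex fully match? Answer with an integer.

1. `dbbdbd` → match
2. `""` → match
3. `dbbdbc` → match
4 → no match
5. `dbadbb` → match
6 → match
7. `dbcdbadbadbc` → match
8. `dbddbadba` → match
9. `dbcdbddbbdba` → match
10. `d` → match
Total matched: 9

9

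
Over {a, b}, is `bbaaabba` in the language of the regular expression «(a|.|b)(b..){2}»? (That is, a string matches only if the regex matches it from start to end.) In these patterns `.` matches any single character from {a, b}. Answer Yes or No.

No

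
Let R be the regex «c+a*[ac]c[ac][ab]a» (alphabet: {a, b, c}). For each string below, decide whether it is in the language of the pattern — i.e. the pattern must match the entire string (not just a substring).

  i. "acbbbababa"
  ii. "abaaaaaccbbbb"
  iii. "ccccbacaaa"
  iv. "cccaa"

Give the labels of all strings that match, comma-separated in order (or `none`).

none

i → no match — must start with "c"
ii → no match — must start with "c"
iii → no match
iv → no match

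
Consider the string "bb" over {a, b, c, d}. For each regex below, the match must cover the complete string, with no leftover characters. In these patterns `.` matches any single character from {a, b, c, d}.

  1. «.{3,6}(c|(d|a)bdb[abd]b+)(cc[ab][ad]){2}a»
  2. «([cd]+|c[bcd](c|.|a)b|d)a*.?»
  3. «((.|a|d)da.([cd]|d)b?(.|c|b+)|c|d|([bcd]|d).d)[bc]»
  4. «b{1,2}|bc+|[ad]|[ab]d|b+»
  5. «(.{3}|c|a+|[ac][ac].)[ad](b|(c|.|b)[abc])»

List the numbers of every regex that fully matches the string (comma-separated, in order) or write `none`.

4

1 → no match — must end with "a"
2 → no match
3 → no match
4 → match
5 → no match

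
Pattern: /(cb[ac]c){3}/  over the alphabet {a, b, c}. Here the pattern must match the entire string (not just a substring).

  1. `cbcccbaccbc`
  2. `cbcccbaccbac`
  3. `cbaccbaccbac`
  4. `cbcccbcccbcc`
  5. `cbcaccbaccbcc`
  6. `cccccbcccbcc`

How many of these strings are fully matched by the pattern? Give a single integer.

1 → no match
2 → match
3 → match
4 → match
5 → no match
6 → no match — must start with `cb`
Total matched: 3

3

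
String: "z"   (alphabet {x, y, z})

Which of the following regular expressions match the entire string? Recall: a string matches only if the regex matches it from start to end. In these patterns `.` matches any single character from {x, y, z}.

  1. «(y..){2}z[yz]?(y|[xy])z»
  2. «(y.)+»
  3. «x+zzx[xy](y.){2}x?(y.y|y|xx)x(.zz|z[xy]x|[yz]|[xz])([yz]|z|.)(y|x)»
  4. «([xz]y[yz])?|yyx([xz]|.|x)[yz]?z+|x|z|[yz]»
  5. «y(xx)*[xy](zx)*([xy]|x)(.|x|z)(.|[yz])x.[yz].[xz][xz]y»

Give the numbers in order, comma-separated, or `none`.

1 → no match — must start with "y"
2 → no match — must start with "y"
3 → no match — must start with "x"
4 → match
5 → no match — must start with "y"

4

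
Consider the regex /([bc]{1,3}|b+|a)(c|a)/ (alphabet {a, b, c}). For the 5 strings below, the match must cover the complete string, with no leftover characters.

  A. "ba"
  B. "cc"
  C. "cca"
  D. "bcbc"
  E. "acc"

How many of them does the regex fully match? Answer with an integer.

4

A → match
B → match
C → match
D → match
E → no match
Total matched: 4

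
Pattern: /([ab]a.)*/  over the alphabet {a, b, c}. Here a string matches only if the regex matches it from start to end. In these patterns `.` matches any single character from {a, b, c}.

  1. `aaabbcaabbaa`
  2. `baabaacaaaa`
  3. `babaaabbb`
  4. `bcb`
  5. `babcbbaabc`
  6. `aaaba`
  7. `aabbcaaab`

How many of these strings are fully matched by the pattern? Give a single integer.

0

1 → no match
2 → no match
3 → no match
4 → no match
5 → no match
6 → no match
7 → no match
Total matched: 0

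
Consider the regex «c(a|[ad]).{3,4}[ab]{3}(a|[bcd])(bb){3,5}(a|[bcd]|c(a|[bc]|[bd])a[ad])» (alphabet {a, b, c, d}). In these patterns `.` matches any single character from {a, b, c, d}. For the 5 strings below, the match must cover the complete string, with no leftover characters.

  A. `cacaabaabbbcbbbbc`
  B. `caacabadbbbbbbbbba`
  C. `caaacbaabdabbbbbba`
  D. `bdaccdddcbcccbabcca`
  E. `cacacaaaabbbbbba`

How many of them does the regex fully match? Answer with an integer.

A → no match
B → no match
C → no match
D → no match — must start with `c`
E → match
Total matched: 1

1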